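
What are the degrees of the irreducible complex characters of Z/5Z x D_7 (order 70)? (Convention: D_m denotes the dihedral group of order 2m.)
Dimensions: 1, 1, 1, 1, 1, 1, 1, 1, 1, 1, 2, 2, 2, 2, 2, 2, 2, 2, 2, 2, 2, 2, 2, 2, 2

Argument: There are 25 irreducibles (= number of conjugacy classes). Their dimensions d_i satisfy sum d_i^2 = |G| = 70: 1 + 1 + 1 + 1 + 1 + 1 + 1 + 1 + 1 + 1 + 4 + 4 + 4 + 4 + 4 + 4 + 4 + 4 + 4 + 4 + 4 + 4 + 4 + 4 + 4 = 70. (For the product with Z/5Z: each of the 5 1-dim characters of Z/5Z tensors with each irrep of D_7, giving 5 copies of each D_7-dimension.)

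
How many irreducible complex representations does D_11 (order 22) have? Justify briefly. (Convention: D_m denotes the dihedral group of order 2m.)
7

Details: The number of irreducible complex representations of a finite group equals its number of conjugacy classes. D_11 has 7 conjugacy classes ((n+3)/2 for n odd), so D_11 (order 22) has exactly 7 irreducible complex representations.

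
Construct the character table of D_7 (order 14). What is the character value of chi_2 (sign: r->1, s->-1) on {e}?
Conjugacy classes: {e} of size 1, {r^1, r^6} of size 2, {r^2, r^5} of size 2, {r^3, r^4} of size 2, {s, sr, ..., sr^6} of size 7.
Character table:
  irrep \ class              {e} (size 1)  {r^1, r^6} (size 2)  {r^2, r^5} (size 2)  {r^3, r^4} (size 2)  {s, sr, ..., sr^6} (size 7)
  chi_1 (triv)               1             1                    1                    1                    1                          
  chi_2 (sign: r->1, s->-1)  1             1                    1                    1                    -1                         
  chi_3 (2d, j=1)            2             2*cos(2*pi/7)        -2*cos(3*pi/7)       -2*cos(pi/7)         0                          
  chi_4 (2d, j=2)            2             -2*cos(3*pi/7)       -2*cos(pi/7)         2*cos(2*pi/7)        0                          
  chi_5 (2d, j=3)            2             -2*cos(pi/7)         2*cos(2*pi/7)        -2*cos(3*pi/7)       0                          

Spot check: chi_2 (sign: r->1, s->-1) on {e} = 1.

D_7 has order 2*7 = 14 with 5 conjugacy classes, hence 5 irreducibles. Sum of squared dims 1 + 1 + 4 + 4 + 4 = 14 = |G|. Linear characters come from the abelianisation; the 2-dimensional irreps have character r^k -> 2*cos(2*pi*j*k/7), reflections -> 0.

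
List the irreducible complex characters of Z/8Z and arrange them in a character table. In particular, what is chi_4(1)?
Character table of Z/8Z (irreps indexed chi_0,...,chi_7 with chi_k(m) = zeta_8^(k*m), zeta_8 = exp(2*pi*i/8)):
  irrep \ class  {0} (size 1)  {1} (size 1)    {2} (size 1)  {3} (size 1)    {4} (size 1)  {5} (size 1)    {6} (size 1)  {7} (size 1)  
  chi_0          1             1               1             1               1             1               1             1             
  chi_1          1             exp(I*pi/4)     I             exp(3*I*pi/4)   -1            exp(-3*I*pi/4)  -I            exp(-I*pi/4)  
  chi_2          1             I               -1            -I              1             I               -1            -I            
  chi_3          1             exp(3*I*pi/4)   -I            exp(I*pi/4)     -1            exp(-I*pi/4)    I             exp(-3*I*pi/4)
  chi_4          1             -1              1             -1              1             -1              1             -1            
  chi_5          1             exp(-3*I*pi/4)  I             exp(-I*pi/4)    -1            exp(I*pi/4)     -I            exp(3*I*pi/4) 
  chi_6          1             -I              -1            I               1             -I              -1            I             
  chi_7          1             exp(-I*pi/4)    -I            exp(-3*I*pi/4)  -1            exp(3*I*pi/4)   I             exp(I*pi/4)   

Spot check: chi_4(1) = zeta_8^(4*1) = zeta_8^4 = -1.

Explanation: Z/8Z is abelian, so all 8 irreducible complex representations are 1-dimensional. They are given by chi_k(m) = zeta_8^(k*m) for k = 0,...,7. Row orthogonality: sum_m chi_k(m) conj(chi_l(m)) = 8 * [k = l].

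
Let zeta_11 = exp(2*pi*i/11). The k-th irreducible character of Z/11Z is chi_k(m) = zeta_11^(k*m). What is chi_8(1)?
chi_8(1) = zeta_11^8 = exp(-6*I*pi/11)

Solution. chi_8(1) = zeta_11^(8*1) = zeta_11^8. Since zeta_11^11 = 1, this equals zeta_11^8 = exp(2*pi*i*8/11) = exp(-6*I*pi/11).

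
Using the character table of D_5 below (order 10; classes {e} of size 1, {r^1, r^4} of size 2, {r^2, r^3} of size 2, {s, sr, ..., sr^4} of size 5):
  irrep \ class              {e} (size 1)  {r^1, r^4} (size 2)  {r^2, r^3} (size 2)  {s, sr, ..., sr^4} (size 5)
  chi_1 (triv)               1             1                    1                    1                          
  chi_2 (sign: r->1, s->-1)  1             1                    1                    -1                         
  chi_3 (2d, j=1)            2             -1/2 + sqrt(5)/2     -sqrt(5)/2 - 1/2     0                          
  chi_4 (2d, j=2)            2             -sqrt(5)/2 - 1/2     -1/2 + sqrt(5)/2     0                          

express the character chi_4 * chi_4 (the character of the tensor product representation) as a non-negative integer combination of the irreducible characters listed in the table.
chi_4 tensor chi_4 = chi_1 + chi_2 + chi_3 (all other irreducibles have multiplicity 0).

Working: The character of a tensor product is the pointwise product (chi_4 * chi_4)(C) = chi_4(C) * chi_4(C):
  {e}: (2)*(2), {r^1, r^4}: (-sqrt(5)/2 - 1/2)*(-sqrt(5)/2 - 1/2), {r^2, r^3}: (-1/2 + sqrt(5)/2)*(-1/2 + sqrt(5)/2), {s, sr, ..., sr^4}: (0)*(0)
so (chi_4 * chi_4) takes values
  {e} -> 4, {r^1, r^4} -> sqrt(5)/2 + 3/2, {r^2, r^3} -> 3/2 - sqrt(5)/2, {s, sr, ..., sr^4} -> 0.
Now take the inner product of this character with each irreducible chi from the table, <chi_4*chi_4, chi> = (1/10) sum_C |C| (chi_4*chi_4)(C) conj(chi(C)):
  <chi_4*chi_4, chi_1> = (1/10)[1*(4)*conj(1) + 2*(sqrt(5)/2 + 3/2)*conj(1) + 2*(3/2 - sqrt(5)/2)*conj(1) + 5*(0)*conj(1)]
      = (1/10)[(4) + (sqrt(5) + 3) + (3 - sqrt(5)) + (0)] = 10/10 = 1
  <chi_4*chi_4, chi_2> = (1/10)[1*(4)*conj(1) + 2*(sqrt(5)/2 + 3/2)*conj(1) + 2*(3/2 - sqrt(5)/2)*conj(1) + 5*(0)*conj(-1)]
      = (1/10)[(4) + (sqrt(5) + 3) + (3 - sqrt(5)) + (0)] = 10/10 = 1
  <chi_4*chi_4, chi_3> = (1/10)[1*(4)*conj(2) + 2*(sqrt(5)/2 + 3/2)*conj(-1/2 + sqrt(5)/2) + 2*(3/2 - sqrt(5)/2)*conj(-sqrt(5)/2 - 1/2) + 5*(0)*conj(0)]
      = (1/10)[(8) + (1 + sqrt(5)) + (1 - sqrt(5)) + (0)] = 10/10 = 1
  <chi_4*chi_4, chi_4> = (1/10)[1*(4)*conj(2) + 2*(sqrt(5)/2 + 3/2)*conj(-sqrt(5)/2 - 1/2) + 2*(3/2 - sqrt(5)/2)*conj(-1/2 + sqrt(5)/2) + 5*(0)*conj(0)]
      = (1/10)[(8) + (-2*sqrt(5) - 4) + (-4 + 2*sqrt(5)) + (0)] = 0/10 = 0
Hence the multiplicities are chi_1: 1, chi_2: 1, chi_3: 1. Dimension check: dim(chi_4)*dim(chi_4) = 2*2 = 4 and sum (mult * dim) = 1*1 + 1*1 + 1*2 = 4.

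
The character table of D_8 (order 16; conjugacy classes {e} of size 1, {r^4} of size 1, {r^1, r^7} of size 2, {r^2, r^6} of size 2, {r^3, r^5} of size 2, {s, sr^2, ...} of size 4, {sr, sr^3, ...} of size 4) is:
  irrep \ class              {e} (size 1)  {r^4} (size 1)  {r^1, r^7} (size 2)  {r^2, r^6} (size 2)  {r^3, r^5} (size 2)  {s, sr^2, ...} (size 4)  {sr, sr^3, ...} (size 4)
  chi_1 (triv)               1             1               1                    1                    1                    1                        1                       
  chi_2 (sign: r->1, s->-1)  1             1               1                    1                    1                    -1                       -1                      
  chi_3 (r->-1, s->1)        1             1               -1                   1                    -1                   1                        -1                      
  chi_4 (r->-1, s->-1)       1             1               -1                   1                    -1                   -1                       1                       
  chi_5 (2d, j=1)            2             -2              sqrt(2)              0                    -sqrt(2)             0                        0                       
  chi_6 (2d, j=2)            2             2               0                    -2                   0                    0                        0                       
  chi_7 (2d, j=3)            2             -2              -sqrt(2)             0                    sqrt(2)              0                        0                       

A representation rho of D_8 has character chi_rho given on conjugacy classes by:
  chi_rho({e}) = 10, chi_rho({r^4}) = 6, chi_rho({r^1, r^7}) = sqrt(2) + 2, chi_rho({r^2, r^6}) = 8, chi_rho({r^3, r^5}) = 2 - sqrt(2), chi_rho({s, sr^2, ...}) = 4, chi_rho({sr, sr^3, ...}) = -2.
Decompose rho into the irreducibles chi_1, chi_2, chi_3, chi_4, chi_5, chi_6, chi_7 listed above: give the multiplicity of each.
Multiplicities: chi_1: 3, chi_2: 2, chi_3: 3, chi_4: 0, chi_5: 1, chi_6: 0, chi_7: 0.

Derivation: Use <chi_rho, chi> = (1/|G|) sum_C |C| * chi_rho(C) * conj(chi(C)) with |G| = 16 for each irreducible chi in the table:
  <chi_rho, chi_1> = (1/16)[1*(10)*conj(1) + 1*(6)*conj(1) + 2*(sqrt(2) + 2)*conj(1) + 2*(8)*conj(1) + 2*(2 - sqrt(2))*conj(1) + 4*(4)*conj(1) + 4*(-2)*conj(1)]
      = (1/16)[(10) + (6) + (2*sqrt(2) + 4) + (16) + (4 - 2*sqrt(2)) + (16) + (-8)] = 48/16 = 3
  <chi_rho, chi_2> = (1/16)[1*(10)*conj(1) + 1*(6)*conj(1) + 2*(sqrt(2) + 2)*conj(1) + 2*(8)*conj(1) + 2*(2 - sqrt(2))*conj(1) + 4*(4)*conj(-1) + 4*(-2)*conj(-1)]
      = (1/16)[(10) + (6) + (2*sqrt(2) + 4) + (16) + (4 - 2*sqrt(2)) + (-16) + (8)] = 32/16 = 2
  <chi_rho, chi_3> = (1/16)[1*(10)*conj(1) + 1*(6)*conj(1) + 2*(sqrt(2) + 2)*conj(-1) + 2*(8)*conj(1) + 2*(2 - sqrt(2))*conj(-1) + 4*(4)*conj(1) + 4*(-2)*conj(-1)]
      = (1/16)[(10) + (6) + (-4 - 2*sqrt(2)) + (16) + (-4 + 2*sqrt(2)) + (16) + (8)] = 48/16 = 3
  <chi_rho, chi_4> = (1/16)[1*(10)*conj(1) + 1*(6)*conj(1) + 2*(sqrt(2) + 2)*conj(-1) + 2*(8)*conj(1) + 2*(2 - sqrt(2))*conj(-1) + 4*(4)*conj(-1) + 4*(-2)*conj(1)]
      = (1/16)[(10) + (6) + (-4 - 2*sqrt(2)) + (16) + (-4 + 2*sqrt(2)) + (-16) + (-8)] = 0/16 = 0
  <chi_rho, chi_5> = (1/16)[1*(10)*conj(2) + 1*(6)*conj(-2) + 2*(sqrt(2) + 2)*conj(sqrt(2)) + 2*(8)*conj(0) + 2*(2 - sqrt(2))*conj(-sqrt(2)) + 4*(4)*conj(0) + 4*(-2)*conj(0)]
      = (1/16)[(20) + (-12) + (4 + 4*sqrt(2)) + (0) + (4 - 4*sqrt(2)) + (0) + (0)] = 16/16 = 1
  <chi_rho, chi_6> = (1/16)[1*(10)*conj(2) + 1*(6)*conj(2) + 2*(sqrt(2) + 2)*conj(0) + 2*(8)*conj(-2) + 2*(2 - sqrt(2))*conj(0) + 4*(4)*conj(0) + 4*(-2)*conj(0)]
      = (1/16)[(20) + (12) + (0) + (-32) + (0) + (0) + (0)] = 0/16 = 0
  <chi_rho, chi_7> = (1/16)[1*(10)*conj(2) + 1*(6)*conj(-2) + 2*(sqrt(2) + 2)*conj(-sqrt(2)) + 2*(8)*conj(0) + 2*(2 - sqrt(2))*conj(sqrt(2)) + 4*(4)*conj(0) + 4*(-2)*conj(0)]
      = (1/16)[(20) + (-12) + (-4*sqrt(2) - 4) + (0) + (-4 + 4*sqrt(2)) + (0) + (0)] = 0/16 = 0
Dimension check: dim(rho) = sum (mult * dim) = 3*1 + 2*1 + 3*1 + 0*1 + 1*2 + 0*2 + 0*2 = 10 = chi_rho(e) = 10.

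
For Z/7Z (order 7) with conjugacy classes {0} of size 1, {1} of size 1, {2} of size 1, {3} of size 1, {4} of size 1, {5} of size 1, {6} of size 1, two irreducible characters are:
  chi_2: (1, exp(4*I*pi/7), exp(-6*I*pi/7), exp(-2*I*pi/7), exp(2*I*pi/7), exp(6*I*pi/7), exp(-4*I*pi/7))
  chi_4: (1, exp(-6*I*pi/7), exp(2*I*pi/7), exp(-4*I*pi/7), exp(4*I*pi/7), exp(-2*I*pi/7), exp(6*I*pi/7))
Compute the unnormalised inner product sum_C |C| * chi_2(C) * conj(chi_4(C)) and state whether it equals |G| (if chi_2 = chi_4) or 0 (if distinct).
Sum = 0; so <chi_2, chi_4> = 0 (distinct irreducibles are orthogonal).

Solution. Compute term by term over conjugacy classes (|C| * chi_2(C) * conj(chi_4(C))):
  1*(1)*conj(1) + 1*(exp(4*I*pi/7))*conj(exp(-6*I*pi/7)) + 1*(exp(-6*I*pi/7))*conj(exp(2*I*pi/7)) + 1*(exp(-2*I*pi/7))*conj(exp(-4*I*pi/7)) + 1*(exp(2*I*pi/7))*conj(exp(4*I*pi/7)) + 1*(exp(6*I*pi/7))*conj(exp(-2*I*pi/7)) + 1*(exp(-4*I*pi/7))*conj(exp(6*I*pi/7))
  = (1) + (exp(-4*I*pi/7)) + (exp(6*I*pi/7)) + (exp(2*I*pi/7)) + (exp(-2*I*pi/7)) + (exp(-6*I*pi/7)) + (exp(4*I*pi/7))
  = 0.
(Exp terms are combined using exp(i*s)*conj(exp(i*t)) = exp(i*(s-t)), and sums of them are collapsed using the identity that for every m > 1 the m distinct m-th roots of unity sum to 0, e.g. 1 + exp(2*I*pi/3) + exp(-2*I*pi/3) = 0.)
Dividing by |G| = 7 gives 0/7 = 0, matching the row-orthogonality relation <chi_2, chi_4> = [chi_2 = chi_4].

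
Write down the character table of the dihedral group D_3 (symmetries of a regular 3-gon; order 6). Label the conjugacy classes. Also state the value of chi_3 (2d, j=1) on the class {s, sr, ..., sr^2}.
Conjugacy classes: {e} of size 1, {r^1, r^2} of size 2, {s, sr, ..., sr^2} of size 3.
Character table:
  irrep \ class              {e} (size 1)  {r^1, r^2} (size 2)  {s, sr, ..., sr^2} (size 3)
  chi_1 (triv)               1             1                    1                          
  chi_2 (sign: r->1, s->-1)  1             1                    -1                         
  chi_3 (2d, j=1)            2             -1                   0                          

Spot check: chi_3 (2d, j=1) on {s, sr, ..., sr^2} = 0.

D_3 has order 2*3 = 6 with 3 conjugacy classes, hence 3 irreducibles. Sum of squared dims 1 + 1 + 4 = 6 = |G|. Linear characters come from the abelianisation; the 2-dimensional irreps have character r^k -> 2*cos(2*pi*j*k/3), reflections -> 0.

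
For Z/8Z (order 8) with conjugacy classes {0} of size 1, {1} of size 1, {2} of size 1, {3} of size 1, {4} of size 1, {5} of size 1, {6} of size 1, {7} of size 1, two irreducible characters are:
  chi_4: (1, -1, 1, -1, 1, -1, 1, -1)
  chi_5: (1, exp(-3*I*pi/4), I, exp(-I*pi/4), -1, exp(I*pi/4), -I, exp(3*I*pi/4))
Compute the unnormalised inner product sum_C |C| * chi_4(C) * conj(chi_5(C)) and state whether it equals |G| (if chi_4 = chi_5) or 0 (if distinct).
Sum = 0; so <chi_4, chi_5> = 0 (distinct irreducibles are orthogonal).

Details: Compute term by term over conjugacy classes (|C| * chi_4(C) * conj(chi_5(C))):
  1*(1)*conj(1) + 1*(-1)*conj(exp(-3*I*pi/4)) + 1*(1)*conj(I) + 1*(-1)*conj(exp(-I*pi/4)) + 1*(1)*conj(-1) + 1*(-1)*conj(exp(I*pi/4)) + 1*(1)*conj(-I) + 1*(-1)*conj(exp(3*I*pi/4))
  = (1) + (-exp(3*I*pi/4)) + (-I) + (-exp(I*pi/4)) + (-1) + (-exp(-I*pi/4)) + (I) + (-exp(-3*I*pi/4))
  = 0.
(Exp terms are combined using exp(i*s)*conj(exp(i*t)) = exp(i*(s-t)), and sums of them are collapsed using the identity that for every m > 1 the m distinct m-th roots of unity sum to 0, e.g. 1 + exp(2*I*pi/3) + exp(-2*I*pi/3) = 0.)
Dividing by |G| = 8 gives 0/8 = 0, matching the row-orthogonality relation <chi_4, chi_5> = [chi_4 = chi_5].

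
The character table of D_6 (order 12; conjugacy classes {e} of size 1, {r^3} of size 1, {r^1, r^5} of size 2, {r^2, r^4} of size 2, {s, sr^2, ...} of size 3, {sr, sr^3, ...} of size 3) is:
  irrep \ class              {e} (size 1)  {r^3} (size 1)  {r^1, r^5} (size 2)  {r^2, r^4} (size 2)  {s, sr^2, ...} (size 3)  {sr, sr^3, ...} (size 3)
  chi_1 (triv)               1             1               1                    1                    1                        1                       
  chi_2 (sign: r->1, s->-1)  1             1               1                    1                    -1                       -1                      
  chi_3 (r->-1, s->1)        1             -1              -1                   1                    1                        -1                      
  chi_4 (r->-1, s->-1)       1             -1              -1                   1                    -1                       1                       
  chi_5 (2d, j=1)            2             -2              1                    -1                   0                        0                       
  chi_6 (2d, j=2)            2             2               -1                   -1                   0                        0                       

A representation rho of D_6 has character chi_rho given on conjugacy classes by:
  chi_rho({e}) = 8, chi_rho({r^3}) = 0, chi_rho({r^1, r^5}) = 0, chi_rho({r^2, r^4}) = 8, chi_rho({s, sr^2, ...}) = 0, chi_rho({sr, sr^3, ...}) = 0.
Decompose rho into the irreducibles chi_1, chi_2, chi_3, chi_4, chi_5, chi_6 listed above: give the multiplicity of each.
Multiplicities: chi_1: 2, chi_2: 2, chi_3: 2, chi_4: 2, chi_5: 0, chi_6: 0.

Why: Use <chi_rho, chi> = (1/|G|) sum_C |C| * chi_rho(C) * conj(chi(C)) with |G| = 12 for each irreducible chi in the table:
  <chi_rho, chi_1> = (1/12)[1*(8)*conj(1) + 1*(0)*conj(1) + 2*(0)*conj(1) + 2*(8)*conj(1) + 3*(0)*conj(1) + 3*(0)*conj(1)]
      = (1/12)[(8) + (0) + (0) + (16) + (0) + (0)] = 24/12 = 2
  <chi_rho, chi_2> = (1/12)[1*(8)*conj(1) + 1*(0)*conj(1) + 2*(0)*conj(1) + 2*(8)*conj(1) + 3*(0)*conj(-1) + 3*(0)*conj(-1)]
      = (1/12)[(8) + (0) + (0) + (16) + (0) + (0)] = 24/12 = 2
  <chi_rho, chi_3> = (1/12)[1*(8)*conj(1) + 1*(0)*conj(-1) + 2*(0)*conj(-1) + 2*(8)*conj(1) + 3*(0)*conj(1) + 3*(0)*conj(-1)]
      = (1/12)[(8) + (0) + (0) + (16) + (0) + (0)] = 24/12 = 2
  <chi_rho, chi_4> = (1/12)[1*(8)*conj(1) + 1*(0)*conj(-1) + 2*(0)*conj(-1) + 2*(8)*conj(1) + 3*(0)*conj(-1) + 3*(0)*conj(1)]
      = (1/12)[(8) + (0) + (0) + (16) + (0) + (0)] = 24/12 = 2
  <chi_rho, chi_5> = (1/12)[1*(8)*conj(2) + 1*(0)*conj(-2) + 2*(0)*conj(1) + 2*(8)*conj(-1) + 3*(0)*conj(0) + 3*(0)*conj(0)]
      = (1/12)[(16) + (0) + (0) + (-16) + (0) + (0)] = 0/12 = 0
  <chi_rho, chi_6> = (1/12)[1*(8)*conj(2) + 1*(0)*conj(2) + 2*(0)*conj(-1) + 2*(8)*conj(-1) + 3*(0)*conj(0) + 3*(0)*conj(0)]
      = (1/12)[(16) + (0) + (0) + (-16) + (0) + (0)] = 0/12 = 0
Dimension check: dim(rho) = sum (mult * dim) = 2*1 + 2*1 + 2*1 + 2*1 + 0*2 + 0*2 = 8 = chi_rho(e) = 8.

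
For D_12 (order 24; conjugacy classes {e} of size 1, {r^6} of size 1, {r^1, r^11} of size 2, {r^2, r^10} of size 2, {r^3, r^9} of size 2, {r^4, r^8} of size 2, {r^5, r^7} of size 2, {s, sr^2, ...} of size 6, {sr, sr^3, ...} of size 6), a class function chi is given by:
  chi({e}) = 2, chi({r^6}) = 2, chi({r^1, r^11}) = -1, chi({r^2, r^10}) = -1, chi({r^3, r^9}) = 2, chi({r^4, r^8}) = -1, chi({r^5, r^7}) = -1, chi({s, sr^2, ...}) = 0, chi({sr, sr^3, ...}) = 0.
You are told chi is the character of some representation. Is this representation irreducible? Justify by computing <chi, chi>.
Irreducible: <chi, chi> = 1.

Why: <chi, chi> = (1/|G|) sum_C |C| * |chi(C)|^2 = (1/24)[1*|2|^2 + 1*|2|^2 + 2*|-1|^2 + 2*|-1|^2 + 2*|2|^2 + 2*|-1|^2 + 2*|-1|^2 + 6*|0|^2 + 6*|0|^2]
  = (1/24)[(4) + (4) + (2) + (2) + (8) + (2) + (2) + (0) + (0)] = 24/24 = 1.
A character is irreducible iff <chi, chi> = 1, so this representation is irreducible.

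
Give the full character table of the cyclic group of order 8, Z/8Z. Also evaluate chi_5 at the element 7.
Character table of Z/8Z (irreps indexed chi_0,...,chi_7 with chi_k(m) = zeta_8^(k*m), zeta_8 = exp(2*pi*i/8)):
  irrep \ class  {0} (size 1)  {1} (size 1)    {2} (size 1)  {3} (size 1)    {4} (size 1)  {5} (size 1)    {6} (size 1)  {7} (size 1)  
  chi_0          1             1               1             1               1             1               1             1             
  chi_1          1             exp(I*pi/4)     I             exp(3*I*pi/4)   -1            exp(-3*I*pi/4)  -I            exp(-I*pi/4)  
  chi_2          1             I               -1            -I              1             I               -1            -I            
  chi_3          1             exp(3*I*pi/4)   -I            exp(I*pi/4)     -1            exp(-I*pi/4)    I             exp(-3*I*pi/4)
  chi_4          1             -1              1             -1              1             -1              1             -1            
  chi_5          1             exp(-3*I*pi/4)  I             exp(-I*pi/4)    -1            exp(I*pi/4)     -I            exp(3*I*pi/4) 
  chi_6          1             -I              -1            I               1             -I              -1            I             
  chi_7          1             exp(-I*pi/4)    -I            exp(-3*I*pi/4)  -1            exp(3*I*pi/4)   I             exp(I*pi/4)   

Spot check: chi_5(7) = zeta_8^(5*7) = zeta_8^35 = exp(3*I*pi/4).

Why: Z/8Z is abelian, so all 8 irreducible complex representations are 1-dimensional. They are given by chi_k(m) = zeta_8^(k*m) for k = 0,...,7. Row orthogonality: sum_m chi_k(m) conj(chi_l(m)) = 8 * [k = l].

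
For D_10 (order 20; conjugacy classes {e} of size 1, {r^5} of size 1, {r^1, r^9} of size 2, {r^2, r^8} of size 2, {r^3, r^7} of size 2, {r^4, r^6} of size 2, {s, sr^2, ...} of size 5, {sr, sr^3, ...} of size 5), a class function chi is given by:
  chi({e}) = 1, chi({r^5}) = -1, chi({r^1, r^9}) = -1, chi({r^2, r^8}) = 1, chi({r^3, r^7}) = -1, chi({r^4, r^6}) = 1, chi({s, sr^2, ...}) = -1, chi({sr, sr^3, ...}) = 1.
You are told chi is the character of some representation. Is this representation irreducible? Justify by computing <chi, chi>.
Irreducible: <chi, chi> = 1.

Proof sketch: <chi, chi> = (1/|G|) sum_C |C| * |chi(C)|^2 = (1/20)[1*|1|^2 + 1*|-1|^2 + 2*|-1|^2 + 2*|1|^2 + 2*|-1|^2 + 2*|1|^2 + 5*|-1|^2 + 5*|1|^2]
  = (1/20)[(1) + (1) + (2) + (2) + (2) + (2) + (5) + (5)] = 20/20 = 1.
A character is irreducible iff <chi, chi> = 1, so this representation is irreducible.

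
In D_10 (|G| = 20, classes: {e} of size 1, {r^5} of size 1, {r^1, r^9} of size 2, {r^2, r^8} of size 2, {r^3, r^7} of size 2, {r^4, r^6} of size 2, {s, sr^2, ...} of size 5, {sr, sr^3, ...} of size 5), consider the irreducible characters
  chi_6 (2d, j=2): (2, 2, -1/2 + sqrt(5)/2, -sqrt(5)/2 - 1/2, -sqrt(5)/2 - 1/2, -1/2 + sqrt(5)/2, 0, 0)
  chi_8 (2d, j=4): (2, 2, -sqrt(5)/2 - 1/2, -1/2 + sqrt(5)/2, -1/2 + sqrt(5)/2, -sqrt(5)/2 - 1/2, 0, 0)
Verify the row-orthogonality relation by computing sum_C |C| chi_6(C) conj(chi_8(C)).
Sum = 0; so <chi_6, chi_8> = 0 (distinct irreducibles are orthogonal).

Explanation: Compute term by term over conjugacy classes (|C| * chi_6(C) * conj(chi_8(C))):
  1*(2)*conj(2) + 1*(2)*conj(2) + 2*(-1/2 + sqrt(5)/2)*conj(-sqrt(5)/2 - 1/2) + 2*(-sqrt(5)/2 - 1/2)*conj(-1/2 + sqrt(5)/2) + 2*(-sqrt(5)/2 - 1/2)*conj(-1/2 + sqrt(5)/2) + 2*(-1/2 + sqrt(5)/2)*conj(-sqrt(5)/2 - 1/2) + 5*(0)*conj(0) + 5*(0)*conj(0)
  = (4) + (4) + (-2) + (-2) + (-2) + (-2) + (0) + (0)
  = 0.
Dividing by |G| = 20 gives 0/20 = 0, matching the row-orthogonality relation <chi_6, chi_8> = [chi_6 = chi_8].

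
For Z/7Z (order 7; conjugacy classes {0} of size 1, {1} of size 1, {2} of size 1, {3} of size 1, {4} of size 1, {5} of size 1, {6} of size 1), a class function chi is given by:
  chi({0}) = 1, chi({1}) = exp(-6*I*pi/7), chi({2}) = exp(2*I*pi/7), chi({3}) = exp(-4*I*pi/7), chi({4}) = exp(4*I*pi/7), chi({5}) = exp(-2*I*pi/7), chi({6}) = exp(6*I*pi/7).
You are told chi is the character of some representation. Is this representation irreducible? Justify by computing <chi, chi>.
Irreducible: <chi, chi> = 1.

Justification: <chi, chi> = (1/|G|) sum_C |C| * |chi(C)|^2 = (1/7)[1*|1|^2 + 1*|exp(-6*I*pi/7)|^2 + 1*|exp(2*I*pi/7)|^2 + 1*|exp(-4*I*pi/7)|^2 + 1*|exp(4*I*pi/7)|^2 + 1*|exp(-2*I*pi/7)|^2 + 1*|exp(6*I*pi/7)|^2]
  = (1/7)[(1) + (1) + (1) + (1) + (1) + (1) + (1)] = 7/7 = 1.
(Exp terms are combined using exp(i*s)*conj(exp(i*t)) = exp(i*(s-t)), and sums of them are collapsed using the identity that for every m > 1 the m distinct m-th roots of unity sum to 0, e.g. 1 + exp(2*I*pi/3) + exp(-2*I*pi/3) = 0.)
A character is irreducible iff <chi, chi> = 1, so this representation is irreducible.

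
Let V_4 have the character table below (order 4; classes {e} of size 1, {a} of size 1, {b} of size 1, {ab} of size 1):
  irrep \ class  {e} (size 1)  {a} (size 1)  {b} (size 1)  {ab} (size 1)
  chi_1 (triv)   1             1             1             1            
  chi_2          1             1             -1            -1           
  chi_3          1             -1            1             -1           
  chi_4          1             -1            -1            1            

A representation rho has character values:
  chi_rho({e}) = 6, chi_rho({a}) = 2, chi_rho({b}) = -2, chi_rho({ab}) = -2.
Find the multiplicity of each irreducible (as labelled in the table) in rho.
Multiplicities: chi_1: 1, chi_2: 3, chi_3: 1, chi_4: 1.

Solution. Use <chi_rho, chi> = (1/|G|) sum_C |C| * chi_rho(C) * conj(chi(C)) with |G| = 4 for each irreducible chi in the table:
  <chi_rho, chi_1> = (1/4)[1*(6)*conj(1) + 1*(2)*conj(1) + 1*(-2)*conj(1) + 1*(-2)*conj(1)]
      = (1/4)[(6) + (2) + (-2) + (-2)] = 4/4 = 1
  <chi_rho, chi_2> = (1/4)[1*(6)*conj(1) + 1*(2)*conj(1) + 1*(-2)*conj(-1) + 1*(-2)*conj(-1)]
      = (1/4)[(6) + (2) + (2) + (2)] = 12/4 = 3
  <chi_rho, chi_3> = (1/4)[1*(6)*conj(1) + 1*(2)*conj(-1) + 1*(-2)*conj(1) + 1*(-2)*conj(-1)]
      = (1/4)[(6) + (-2) + (-2) + (2)] = 4/4 = 1
  <chi_rho, chi_4> = (1/4)[1*(6)*conj(1) + 1*(2)*conj(-1) + 1*(-2)*conj(-1) + 1*(-2)*conj(1)]
      = (1/4)[(6) + (-2) + (2) + (-2)] = 4/4 = 1
Dimension check: dim(rho) = sum (mult * dim) = 1*1 + 3*1 + 1*1 + 1*1 = 6 = chi_rho(e) = 6.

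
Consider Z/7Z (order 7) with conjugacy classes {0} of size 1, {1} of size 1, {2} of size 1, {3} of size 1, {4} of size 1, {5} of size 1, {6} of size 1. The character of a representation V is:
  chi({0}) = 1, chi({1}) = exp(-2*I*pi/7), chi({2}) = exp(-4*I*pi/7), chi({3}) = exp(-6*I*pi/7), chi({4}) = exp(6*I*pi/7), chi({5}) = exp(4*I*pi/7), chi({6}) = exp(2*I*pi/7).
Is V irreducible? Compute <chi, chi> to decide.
Irreducible: <chi, chi> = 1.

Solution. <chi, chi> = (1/|G|) sum_C |C| * |chi(C)|^2 = (1/7)[1*|1|^2 + 1*|exp(-2*I*pi/7)|^2 + 1*|exp(-4*I*pi/7)|^2 + 1*|exp(-6*I*pi/7)|^2 + 1*|exp(6*I*pi/7)|^2 + 1*|exp(4*I*pi/7)|^2 + 1*|exp(2*I*pi/7)|^2]
  = (1/7)[(1) + (1) + (1) + (1) + (1) + (1) + (1)] = 7/7 = 1.
(Exp terms are combined using exp(i*s)*conj(exp(i*t)) = exp(i*(s-t)), and sums of them are collapsed using the identity that for every m > 1 the m distinct m-th roots of unity sum to 0, e.g. 1 + exp(2*I*pi/3) + exp(-2*I*pi/3) = 0.)
A character is irreducible iff <chi, chi> = 1, so this representation is irreducible.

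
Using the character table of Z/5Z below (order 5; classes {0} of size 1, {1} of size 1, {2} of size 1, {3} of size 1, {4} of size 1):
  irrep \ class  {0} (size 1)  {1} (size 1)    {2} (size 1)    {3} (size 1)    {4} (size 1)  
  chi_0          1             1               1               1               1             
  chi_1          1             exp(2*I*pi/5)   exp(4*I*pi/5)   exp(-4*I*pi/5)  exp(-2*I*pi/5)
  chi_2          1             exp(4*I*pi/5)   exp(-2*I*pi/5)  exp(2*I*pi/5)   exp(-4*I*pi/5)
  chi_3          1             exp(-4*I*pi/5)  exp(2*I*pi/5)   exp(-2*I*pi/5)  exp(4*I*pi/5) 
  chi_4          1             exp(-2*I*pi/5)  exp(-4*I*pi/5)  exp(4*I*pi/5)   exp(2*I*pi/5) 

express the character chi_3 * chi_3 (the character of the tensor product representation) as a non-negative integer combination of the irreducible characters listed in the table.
chi_3 tensor chi_3 = chi_1 (all other irreducibles have multiplicity 0).

The character of a tensor product is the pointwise product (chi_3 * chi_3)(C) = chi_3(C) * chi_3(C):
  {0}: (1)*(1), {1}: (exp(-4*I*pi/5))*(exp(-4*I*pi/5)), {2}: (exp(2*I*pi/5))*(exp(2*I*pi/5)), {3}: (exp(-2*I*pi/5))*(exp(-2*I*pi/5)), {4}: (exp(4*I*pi/5))*(exp(4*I*pi/5))
so (chi_3 * chi_3) takes values
  {0} -> 1, {1} -> exp(2*I*pi/5), {2} -> exp(4*I*pi/5), {3} -> exp(-4*I*pi/5), {4} -> exp(-2*I*pi/5).
Now take the inner product of this character with each irreducible chi from the table, <chi_3*chi_3, chi> = (1/5) sum_C |C| (chi_3*chi_3)(C) conj(chi(C)):
  <chi_3*chi_3, chi_0> = (1/5)[1*(1)*conj(1) + 1*(exp(2*I*pi/5))*conj(1) + 1*(exp(4*I*pi/5))*conj(1) + 1*(exp(-4*I*pi/5))*conj(1) + 1*(exp(-2*I*pi/5))*conj(1)]
      = (1/5)[(1) + (exp(2*I*pi/5)) + (exp(4*I*pi/5)) + (exp(-4*I*pi/5)) + (exp(-2*I*pi/5))] = 0/5 = 0
  <chi_3*chi_3, chi_1> = (1/5)[1*(1)*conj(1) + 1*(exp(2*I*pi/5))*conj(exp(2*I*pi/5)) + 1*(exp(4*I*pi/5))*conj(exp(4*I*pi/5)) + 1*(exp(-4*I*pi/5))*conj(exp(-4*I*pi/5)) + 1*(exp(-2*I*pi/5))*conj(exp(-2*I*pi/5))]
      = (1/5)[(1) + (1) + (1) + (1) + (1)] = 5/5 = 1
  <chi_3*chi_3, chi_2> = (1/5)[1*(1)*conj(1) + 1*(exp(2*I*pi/5))*conj(exp(4*I*pi/5)) + 1*(exp(4*I*pi/5))*conj(exp(-2*I*pi/5)) + 1*(exp(-4*I*pi/5))*conj(exp(2*I*pi/5)) + 1*(exp(-2*I*pi/5))*conj(exp(-4*I*pi/5))]
      = (1/5)[(1) + (exp(-2*I*pi/5)) + (exp(-4*I*pi/5)) + (exp(4*I*pi/5)) + (exp(2*I*pi/5))] = 0/5 = 0
  <chi_3*chi_3, chi_3> = (1/5)[1*(1)*conj(1) + 1*(exp(2*I*pi/5))*conj(exp(-4*I*pi/5)) + 1*(exp(4*I*pi/5))*conj(exp(2*I*pi/5)) + 1*(exp(-4*I*pi/5))*conj(exp(-2*I*pi/5)) + 1*(exp(-2*I*pi/5))*conj(exp(4*I*pi/5))]
      = (1/5)[(1) + (exp(-4*I*pi/5)) + (exp(2*I*pi/5)) + (exp(-2*I*pi/5)) + (exp(4*I*pi/5))] = 0/5 = 0
  <chi_3*chi_3, chi_4> = (1/5)[1*(1)*conj(1) + 1*(exp(2*I*pi/5))*conj(exp(-2*I*pi/5)) + 1*(exp(4*I*pi/5))*conj(exp(-4*I*pi/5)) + 1*(exp(-4*I*pi/5))*conj(exp(4*I*pi/5)) + 1*(exp(-2*I*pi/5))*conj(exp(2*I*pi/5))]
      = (1/5)[(1) + (exp(4*I*pi/5)) + (exp(-2*I*pi/5)) + (exp(2*I*pi/5)) + (exp(-4*I*pi/5))] = 0/5 = 0
(Exp terms are combined using exp(i*s)*conj(exp(i*t)) = exp(i*(s-t)), and sums of them are collapsed using the identity that for every m > 1 the m distinct m-th roots of unity sum to 0, e.g. 1 + exp(2*I*pi/3) + exp(-2*I*pi/3) = 0.)
Hence the multiplicities are chi_1: 1. Dimension check: dim(chi_3)*dim(chi_3) = 1*1 = 1 and sum (mult * dim) = 1*1 = 1.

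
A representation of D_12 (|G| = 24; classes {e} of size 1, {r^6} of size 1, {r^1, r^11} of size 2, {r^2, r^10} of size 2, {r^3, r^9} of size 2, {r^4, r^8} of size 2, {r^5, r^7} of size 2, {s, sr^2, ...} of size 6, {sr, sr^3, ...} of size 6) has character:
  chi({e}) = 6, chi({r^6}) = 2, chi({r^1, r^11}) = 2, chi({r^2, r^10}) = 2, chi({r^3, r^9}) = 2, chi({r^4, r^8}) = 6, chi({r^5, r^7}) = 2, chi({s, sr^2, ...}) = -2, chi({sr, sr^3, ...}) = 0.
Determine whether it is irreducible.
Not irreducible (reducible): <chi, chi> = 7 > 1.

Working: <chi, chi> = (1/|G|) sum_C |C| * |chi(C)|^2 = (1/24)[1*|6|^2 + 1*|2|^2 + 2*|2|^2 + 2*|2|^2 + 2*|2|^2 + 2*|6|^2 + 2*|2|^2 + 6*|-2|^2 + 6*|0|^2]
  = (1/24)[(36) + (4) + (8) + (8) + (8) + (72) + (8) + (24) + (0)] = 168/24 = 7.
A character is irreducible iff <chi, chi> = 1, so this representation is reducible.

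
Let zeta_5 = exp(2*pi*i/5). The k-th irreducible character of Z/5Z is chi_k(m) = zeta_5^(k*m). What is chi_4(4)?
chi_4(4) = zeta_5^16 = exp(2*I*pi/5)

Explanation: chi_4(4) = zeta_5^(4*4) = zeta_5^16. Since zeta_5^5 = 1, this equals zeta_5^1 = exp(2*pi*i*1/5) = exp(2*I*pi/5).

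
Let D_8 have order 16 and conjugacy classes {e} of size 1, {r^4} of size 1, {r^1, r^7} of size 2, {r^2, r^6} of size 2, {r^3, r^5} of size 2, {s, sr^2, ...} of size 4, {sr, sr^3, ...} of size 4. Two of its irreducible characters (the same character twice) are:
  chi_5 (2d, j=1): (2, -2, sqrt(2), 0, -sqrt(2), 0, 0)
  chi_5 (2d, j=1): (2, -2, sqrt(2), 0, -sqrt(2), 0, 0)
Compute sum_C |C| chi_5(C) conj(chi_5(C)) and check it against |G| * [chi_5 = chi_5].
Sum = 16 = |G| = 16; so <chi_5, chi_5> = 1 (norm-1 confirms irreducibility).

Compute term by term over conjugacy classes (|C| * chi_5(C) * conj(chi_5(C))):
  1*(2)*conj(2) + 1*(-2)*conj(-2) + 2*(sqrt(2))*conj(sqrt(2)) + 2*(0)*conj(0) + 2*(-sqrt(2))*conj(-sqrt(2)) + 4*(0)*conj(0) + 4*(0)*conj(0)
  = (4) + (4) + (4) + (0) + (4) + (0) + (0)
  = 16.
Dividing by |G| = 16 gives 16/16 = 1, matching the row-orthogonality relation <chi_5, chi_5> = [chi_5 = chi_5].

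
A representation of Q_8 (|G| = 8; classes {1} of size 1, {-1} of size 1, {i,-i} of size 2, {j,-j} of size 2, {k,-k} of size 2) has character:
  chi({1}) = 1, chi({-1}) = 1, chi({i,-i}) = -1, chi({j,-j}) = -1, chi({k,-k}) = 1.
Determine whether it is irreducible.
Irreducible: <chi, chi> = 1.

Proof sketch: <chi, chi> = (1/|G|) sum_C |C| * |chi(C)|^2 = (1/8)[1*|1|^2 + 1*|1|^2 + 2*|-1|^2 + 2*|-1|^2 + 2*|1|^2]
  = (1/8)[(1) + (1) + (2) + (2) + (2)] = 8/8 = 1.
A character is irreducible iff <chi, chi> = 1, so this representation is irreducible.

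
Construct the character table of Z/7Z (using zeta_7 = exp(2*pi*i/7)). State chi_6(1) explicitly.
Character table of Z/7Z (irreps indexed chi_0,...,chi_6 with chi_k(m) = zeta_7^(k*m), zeta_7 = exp(2*pi*i/7)):
  irrep \ class  {0} (size 1)  {1} (size 1)    {2} (size 1)    {3} (size 1)    {4} (size 1)    {5} (size 1)    {6} (size 1)  
  chi_0          1             1               1               1               1               1               1             
  chi_1          1             exp(2*I*pi/7)   exp(4*I*pi/7)   exp(6*I*pi/7)   exp(-6*I*pi/7)  exp(-4*I*pi/7)  exp(-2*I*pi/7)
  chi_2          1             exp(4*I*pi/7)   exp(-6*I*pi/7)  exp(-2*I*pi/7)  exp(2*I*pi/7)   exp(6*I*pi/7)   exp(-4*I*pi/7)
  chi_3          1             exp(6*I*pi/7)   exp(-2*I*pi/7)  exp(4*I*pi/7)   exp(-4*I*pi/7)  exp(2*I*pi/7)   exp(-6*I*pi/7)
  chi_4          1             exp(-6*I*pi/7)  exp(2*I*pi/7)   exp(-4*I*pi/7)  exp(4*I*pi/7)   exp(-2*I*pi/7)  exp(6*I*pi/7) 
  chi_5          1             exp(-4*I*pi/7)  exp(6*I*pi/7)   exp(2*I*pi/7)   exp(-2*I*pi/7)  exp(-6*I*pi/7)  exp(4*I*pi/7) 
  chi_6          1             exp(-2*I*pi/7)  exp(-4*I*pi/7)  exp(-6*I*pi/7)  exp(6*I*pi/7)   exp(4*I*pi/7)   exp(2*I*pi/7) 

Spot check: chi_6(1) = zeta_7^(6*1) = zeta_7^6 = exp(-2*I*pi/7).

Z/7Z is abelian, so all 7 irreducible complex representations are 1-dimensional. They are given by chi_k(m) = zeta_7^(k*m) for k = 0,...,6. Row orthogonality: sum_m chi_k(m) conj(chi_l(m)) = 7 * [k = l].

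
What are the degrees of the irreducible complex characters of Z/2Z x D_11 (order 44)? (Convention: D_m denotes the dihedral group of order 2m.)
Dimensions: 1, 1, 1, 1, 2, 2, 2, 2, 2, 2, 2, 2, 2, 2

Justification: There are 14 irreducibles (= number of conjugacy classes). Their dimensions d_i satisfy sum d_i^2 = |G| = 44: 1 + 1 + 1 + 1 + 4 + 4 + 4 + 4 + 4 + 4 + 4 + 4 + 4 + 4 = 44. (For the product with Z/2Z: each of the 2 1-dim characters of Z/2Z tensors with each irrep of D_11, giving 2 copies of each D_11-dimension.)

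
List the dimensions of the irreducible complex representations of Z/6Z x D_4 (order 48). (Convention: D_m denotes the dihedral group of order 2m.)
Dimensions: 1, 1, 1, 1, 1, 1, 1, 1, 1, 1, 1, 1, 1, 1, 1, 1, 1, 1, 1, 1, 1, 1, 1, 1, 2, 2, 2, 2, 2, 2

Details: There are 30 irreducibles (= number of conjugacy classes). Their dimensions d_i satisfy sum d_i^2 = |G| = 48: 1 + 1 + 1 + 1 + 1 + 1 + 1 + 1 + 1 + 1 + 1 + 1 + 1 + 1 + 1 + 1 + 1 + 1 + 1 + 1 + 1 + 1 + 1 + 1 + 4 + 4 + 4 + 4 + 4 + 4 = 48. (For the product with Z/6Z: each of the 6 1-dim characters of Z/6Z tensors with each irrep of D_4, giving 6 copies of each D_4-dimension.)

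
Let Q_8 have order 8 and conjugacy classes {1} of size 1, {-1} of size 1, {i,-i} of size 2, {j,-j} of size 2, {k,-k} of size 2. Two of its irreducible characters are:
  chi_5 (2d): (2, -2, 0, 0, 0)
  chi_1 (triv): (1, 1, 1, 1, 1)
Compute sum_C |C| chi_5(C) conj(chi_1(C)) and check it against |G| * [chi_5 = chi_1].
Sum = 0; so <chi_5, chi_1> = 0 (distinct irreducibles are orthogonal).

Solution. Compute term by term over conjugacy classes (|C| * chi_5(C) * conj(chi_1(C))):
  1*(2)*conj(1) + 1*(-2)*conj(1) + 2*(0)*conj(1) + 2*(0)*conj(1) + 2*(0)*conj(1)
  = (2) + (-2) + (0) + (0) + (0)
  = 0.
Dividing by |G| = 8 gives 0/8 = 0, matching the row-orthogonality relation <chi_5, chi_1> = [chi_5 = chi_1].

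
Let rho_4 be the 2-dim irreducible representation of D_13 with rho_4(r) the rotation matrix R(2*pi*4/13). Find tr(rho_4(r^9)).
chi_{rho_4}(r^9) = 2*cos(2*pi*4*9/13) = 2*cos(6*pi/13)

Argument: rho_4(r^9) is rotation by angle 2*pi*4*9/13, whose trace is 2*cos(2*pi*4*9/13) = 2*cos(6*pi/13).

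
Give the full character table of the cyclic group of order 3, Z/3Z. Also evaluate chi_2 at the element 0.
Character table of Z/3Z (irreps indexed chi_0,...,chi_2 with chi_k(m) = zeta_3^(k*m), zeta_3 = exp(2*pi*i/3)):
  irrep \ class  {0} (size 1)  {1} (size 1)    {2} (size 1)  
  chi_0          1             1               1             
  chi_1          1             exp(2*I*pi/3)   exp(-2*I*pi/3)
  chi_2          1             exp(-2*I*pi/3)  exp(2*I*pi/3) 

Spot check: chi_2(0) = zeta_3^(2*0) = zeta_3^0 = 1.

Working: Z/3Z is abelian, so all 3 irreducible complex representations are 1-dimensional. They are given by chi_k(m) = zeta_3^(k*m) for k = 0,...,2. Row orthogonality: sum_m chi_k(m) conj(chi_l(m)) = 3 * [k = l].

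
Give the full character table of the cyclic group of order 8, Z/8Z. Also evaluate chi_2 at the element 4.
Character table of Z/8Z (irreps indexed chi_0,...,chi_7 with chi_k(m) = zeta_8^(k*m), zeta_8 = exp(2*pi*i/8)):
  irrep \ class  {0} (size 1)  {1} (size 1)    {2} (size 1)  {3} (size 1)    {4} (size 1)  {5} (size 1)    {6} (size 1)  {7} (size 1)  
  chi_0          1             1               1             1               1             1               1             1             
  chi_1          1             exp(I*pi/4)     I             exp(3*I*pi/4)   -1            exp(-3*I*pi/4)  -I            exp(-I*pi/4)  
  chi_2          1             I               -1            -I              1             I               -1            -I            
  chi_3          1             exp(3*I*pi/4)   -I            exp(I*pi/4)     -1            exp(-I*pi/4)    I             exp(-3*I*pi/4)
  chi_4          1             -1              1             -1              1             -1              1             -1            
  chi_5          1             exp(-3*I*pi/4)  I             exp(-I*pi/4)    -1            exp(I*pi/4)     -I            exp(3*I*pi/4) 
  chi_6          1             -I              -1            I               1             -I              -1            I             
  chi_7          1             exp(-I*pi/4)    -I            exp(-3*I*pi/4)  -1            exp(3*I*pi/4)   I             exp(I*pi/4)   

Spot check: chi_2(4) = zeta_8^(2*4) = zeta_8^8 = 1.

Justification: Z/8Z is abelian, so all 8 irreducible complex representations are 1-dimensional. They are given by chi_k(m) = zeta_8^(k*m) for k = 0,...,7. Row orthogonality: sum_m chi_k(m) conj(chi_l(m)) = 8 * [k = l].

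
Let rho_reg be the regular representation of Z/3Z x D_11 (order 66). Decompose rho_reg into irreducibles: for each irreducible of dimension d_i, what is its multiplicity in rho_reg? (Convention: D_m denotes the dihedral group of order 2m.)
Each irreducible V_i of dimension d_i appears with multiplicity d_i, i.e. rho_reg = (direct sum over all irreducibles V_i) d_i V_i. The irreducible dimensions for Z/3Z x D_11 are 1, 1, 1, 1, 1, 1, 2, 2, 2, 2, 2, 2, 2, 2, 2, 2, 2, 2, 2, 2, 2: 6 irreducibles of dimension 1, each with multiplicity 1; 15 irreducibles of dimension 2, each with multiplicity 2. Total dimension 6*1*1 + 15*2*2 = 66 = |G|.

Justification: General theorem: in the regular representation of a finite group G, each irreducible appears with multiplicity equal to its dimension. Check: dim(rho_reg) = sum d_i^2 = 1 + 1 + 1 + 1 + 1 + 1 + 4 + 4 + 4 + 4 + 4 + 4 + 4 + 4 + 4 + 4 + 4 + 4 + 4 + 4 + 4 = 66 = |G|.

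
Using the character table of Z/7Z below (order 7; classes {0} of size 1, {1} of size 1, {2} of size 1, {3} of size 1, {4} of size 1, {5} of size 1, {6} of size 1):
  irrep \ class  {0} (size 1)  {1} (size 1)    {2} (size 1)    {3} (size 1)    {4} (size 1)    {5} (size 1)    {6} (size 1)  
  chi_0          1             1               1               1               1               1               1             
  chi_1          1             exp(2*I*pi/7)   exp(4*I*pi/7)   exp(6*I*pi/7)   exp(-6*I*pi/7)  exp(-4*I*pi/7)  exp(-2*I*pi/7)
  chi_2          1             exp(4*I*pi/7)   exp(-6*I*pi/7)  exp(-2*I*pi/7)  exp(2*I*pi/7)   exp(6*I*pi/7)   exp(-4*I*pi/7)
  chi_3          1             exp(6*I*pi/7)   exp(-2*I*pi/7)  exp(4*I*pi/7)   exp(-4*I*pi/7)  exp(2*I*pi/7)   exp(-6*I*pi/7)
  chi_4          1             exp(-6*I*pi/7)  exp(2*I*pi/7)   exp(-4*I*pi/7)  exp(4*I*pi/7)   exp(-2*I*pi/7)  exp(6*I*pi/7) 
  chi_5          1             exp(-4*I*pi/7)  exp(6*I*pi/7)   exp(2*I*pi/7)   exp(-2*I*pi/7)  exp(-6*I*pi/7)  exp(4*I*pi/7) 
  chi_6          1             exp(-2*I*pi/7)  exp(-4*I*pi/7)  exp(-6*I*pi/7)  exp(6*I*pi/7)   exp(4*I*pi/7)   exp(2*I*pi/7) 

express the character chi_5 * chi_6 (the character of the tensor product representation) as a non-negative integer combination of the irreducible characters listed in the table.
chi_5 tensor chi_6 = chi_4 (all other irreducibles have multiplicity 0).

Solution. The character of a tensor product is the pointwise product (chi_5 * chi_6)(C) = chi_5(C) * chi_6(C):
  {0}: (1)*(1), {1}: (exp(-4*I*pi/7))*(exp(-2*I*pi/7)), {2}: (exp(6*I*pi/7))*(exp(-4*I*pi/7)), {3}: (exp(2*I*pi/7))*(exp(-6*I*pi/7)), {4}: (exp(-2*I*pi/7))*(exp(6*I*pi/7)), {5}: (exp(-6*I*pi/7))*(exp(4*I*pi/7)), {6}: (exp(4*I*pi/7))*(exp(2*I*pi/7))
so (chi_5 * chi_6) takes values
  {0} -> 1, {1} -> exp(-6*I*pi/7), {2} -> exp(2*I*pi/7), {3} -> exp(-4*I*pi/7), {4} -> exp(4*I*pi/7), {5} -> exp(-2*I*pi/7), {6} -> exp(6*I*pi/7).
Now take the inner product of this character with each irreducible chi from the table, <chi_5*chi_6, chi> = (1/7) sum_C |C| (chi_5*chi_6)(C) conj(chi(C)):
  <chi_5*chi_6, chi_0> = (1/7)[1*(1)*conj(1) + 1*(exp(-6*I*pi/7))*conj(1) + 1*(exp(2*I*pi/7))*conj(1) + 1*(exp(-4*I*pi/7))*conj(1) + 1*(exp(4*I*pi/7))*conj(1) + 1*(exp(-2*I*pi/7))*conj(1) + 1*(exp(6*I*pi/7))*conj(1)]
      = (1/7)[(1) + (exp(-6*I*pi/7)) + (exp(2*I*pi/7)) + (exp(-4*I*pi/7)) + (exp(4*I*pi/7)) + (exp(-2*I*pi/7)) + (exp(6*I*pi/7))] = 0/7 = 0
  <chi_5*chi_6, chi_1> = (1/7)[1*(1)*conj(1) + 1*(exp(-6*I*pi/7))*conj(exp(2*I*pi/7)) + 1*(exp(2*I*pi/7))*conj(exp(4*I*pi/7)) + 1*(exp(-4*I*pi/7))*conj(exp(6*I*pi/7)) + 1*(exp(4*I*pi/7))*conj(exp(-6*I*pi/7)) + 1*(exp(-2*I*pi/7))*conj(exp(-4*I*pi/7)) + 1*(exp(6*I*pi/7))*conj(exp(-2*I*pi/7))]
      = (1/7)[(1) + (exp(6*I*pi/7)) + (exp(-2*I*pi/7)) + (exp(4*I*pi/7)) + (exp(-4*I*pi/7)) + (exp(2*I*pi/7)) + (exp(-6*I*pi/7))] = 0/7 = 0
  <chi_5*chi_6, chi_2> = (1/7)[1*(1)*conj(1) + 1*(exp(-6*I*pi/7))*conj(exp(4*I*pi/7)) + 1*(exp(2*I*pi/7))*conj(exp(-6*I*pi/7)) + 1*(exp(-4*I*pi/7))*conj(exp(-2*I*pi/7)) + 1*(exp(4*I*pi/7))*conj(exp(2*I*pi/7)) + 1*(exp(-2*I*pi/7))*conj(exp(6*I*pi/7)) + 1*(exp(6*I*pi/7))*conj(exp(-4*I*pi/7))]
      = (1/7)[(1) + (exp(4*I*pi/7)) + (exp(-6*I*pi/7)) + (exp(-2*I*pi/7)) + (exp(2*I*pi/7)) + (exp(6*I*pi/7)) + (exp(-4*I*pi/7))] = 0/7 = 0
  <chi_5*chi_6, chi_3> = (1/7)[1*(1)*conj(1) + 1*(exp(-6*I*pi/7))*conj(exp(6*I*pi/7)) + 1*(exp(2*I*pi/7))*conj(exp(-2*I*pi/7)) + 1*(exp(-4*I*pi/7))*conj(exp(4*I*pi/7)) + 1*(exp(4*I*pi/7))*conj(exp(-4*I*pi/7)) + 1*(exp(-2*I*pi/7))*conj(exp(2*I*pi/7)) + 1*(exp(6*I*pi/7))*conj(exp(-6*I*pi/7))]
      = (1/7)[(1) + (exp(2*I*pi/7)) + (exp(4*I*pi/7)) + (exp(6*I*pi/7)) + (exp(-6*I*pi/7)) + (exp(-4*I*pi/7)) + (exp(-2*I*pi/7))] = 0/7 = 0
  <chi_5*chi_6, chi_4> = (1/7)[1*(1)*conj(1) + 1*(exp(-6*I*pi/7))*conj(exp(-6*I*pi/7)) + 1*(exp(2*I*pi/7))*conj(exp(2*I*pi/7)) + 1*(exp(-4*I*pi/7))*conj(exp(-4*I*pi/7)) + 1*(exp(4*I*pi/7))*conj(exp(4*I*pi/7)) + 1*(exp(-2*I*pi/7))*conj(exp(-2*I*pi/7)) + 1*(exp(6*I*pi/7))*conj(exp(6*I*pi/7))]
      = (1/7)[(1) + (1) + (1) + (1) + (1) + (1) + (1)] = 7/7 = 1
  <chi_5*chi_6, chi_5> = (1/7)[1*(1)*conj(1) + 1*(exp(-6*I*pi/7))*conj(exp(-4*I*pi/7)) + 1*(exp(2*I*pi/7))*conj(exp(6*I*pi/7)) + 1*(exp(-4*I*pi/7))*conj(exp(2*I*pi/7)) + 1*(exp(4*I*pi/7))*conj(exp(-2*I*pi/7)) + 1*(exp(-2*I*pi/7))*conj(exp(-6*I*pi/7)) + 1*(exp(6*I*pi/7))*conj(exp(4*I*pi/7))]
      = (1/7)[(1) + (exp(-2*I*pi/7)) + (exp(-4*I*pi/7)) + (exp(-6*I*pi/7)) + (exp(6*I*pi/7)) + (exp(4*I*pi/7)) + (exp(2*I*pi/7))] = 0/7 = 0
  <chi_5*chi_6, chi_6> = (1/7)[1*(1)*conj(1) + 1*(exp(-6*I*pi/7))*conj(exp(-2*I*pi/7)) + 1*(exp(2*I*pi/7))*conj(exp(-4*I*pi/7)) + 1*(exp(-4*I*pi/7))*conj(exp(-6*I*pi/7)) + 1*(exp(4*I*pi/7))*conj(exp(6*I*pi/7)) + 1*(exp(-2*I*pi/7))*conj(exp(4*I*pi/7)) + 1*(exp(6*I*pi/7))*conj(exp(2*I*pi/7))]
      = (1/7)[(1) + (exp(-4*I*pi/7)) + (exp(6*I*pi/7)) + (exp(2*I*pi/7)) + (exp(-2*I*pi/7)) + (exp(-6*I*pi/7)) + (exp(4*I*pi/7))] = 0/7 = 0
(Exp terms are combined using exp(i*s)*conj(exp(i*t)) = exp(i*(s-t)), and sums of them are collapsed using the identity that for every m > 1 the m distinct m-th roots of unity sum to 0, e.g. 1 + exp(2*I*pi/3) + exp(-2*I*pi/3) = 0.)
Hence the multiplicities are chi_4: 1. Dimension check: dim(chi_5)*dim(chi_6) = 1*1 = 1 and sum (mult * dim) = 1*1 = 1.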